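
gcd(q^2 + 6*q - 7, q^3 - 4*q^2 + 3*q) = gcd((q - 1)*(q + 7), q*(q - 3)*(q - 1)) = q - 1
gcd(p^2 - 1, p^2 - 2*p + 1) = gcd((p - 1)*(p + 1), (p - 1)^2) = p - 1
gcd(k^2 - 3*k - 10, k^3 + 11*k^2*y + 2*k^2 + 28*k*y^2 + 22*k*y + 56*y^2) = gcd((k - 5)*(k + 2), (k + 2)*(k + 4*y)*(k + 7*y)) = k + 2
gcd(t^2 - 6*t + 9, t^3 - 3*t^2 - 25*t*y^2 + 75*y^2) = t - 3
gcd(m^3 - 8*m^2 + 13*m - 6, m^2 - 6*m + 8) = 1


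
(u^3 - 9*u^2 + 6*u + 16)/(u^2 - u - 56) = (u^2 - u - 2)/(u + 7)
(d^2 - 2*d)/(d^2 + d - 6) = d/(d + 3)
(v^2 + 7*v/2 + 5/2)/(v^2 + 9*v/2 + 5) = (v + 1)/(v + 2)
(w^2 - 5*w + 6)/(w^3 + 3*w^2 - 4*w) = (w^2 - 5*w + 6)/(w*(w^2 + 3*w - 4))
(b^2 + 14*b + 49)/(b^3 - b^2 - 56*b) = (b + 7)/(b*(b - 8))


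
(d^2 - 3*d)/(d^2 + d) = (d - 3)/(d + 1)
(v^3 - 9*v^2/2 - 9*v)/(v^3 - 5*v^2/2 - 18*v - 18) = v/(v + 2)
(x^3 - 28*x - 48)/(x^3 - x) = (x^3 - 28*x - 48)/(x^3 - x)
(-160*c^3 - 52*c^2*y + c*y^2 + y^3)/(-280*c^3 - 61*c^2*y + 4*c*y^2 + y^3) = (4*c + y)/(7*c + y)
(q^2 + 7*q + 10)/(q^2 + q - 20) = (q + 2)/(q - 4)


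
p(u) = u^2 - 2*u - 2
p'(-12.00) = -26.00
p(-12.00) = 166.00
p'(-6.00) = -14.00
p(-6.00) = 46.00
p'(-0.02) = -2.04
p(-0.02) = -1.96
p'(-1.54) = -5.08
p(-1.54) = 3.45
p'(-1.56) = -5.12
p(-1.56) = 3.55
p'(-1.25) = -4.50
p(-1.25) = 2.06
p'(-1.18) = -4.36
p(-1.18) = 1.75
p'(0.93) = -0.14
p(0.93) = -3.00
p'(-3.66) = -9.32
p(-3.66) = 18.72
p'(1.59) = 1.18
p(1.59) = -2.65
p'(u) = 2*u - 2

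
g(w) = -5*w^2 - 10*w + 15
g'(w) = -10*w - 10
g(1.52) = -11.75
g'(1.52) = -25.20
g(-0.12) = 16.13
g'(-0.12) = -8.80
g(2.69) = -48.08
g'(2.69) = -36.90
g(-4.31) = -34.78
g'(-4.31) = 33.10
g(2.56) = -43.37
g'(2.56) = -35.60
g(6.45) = -257.51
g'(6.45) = -74.50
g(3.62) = -86.72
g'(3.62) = -46.20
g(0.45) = 9.49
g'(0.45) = -14.50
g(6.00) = -225.00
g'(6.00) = -70.00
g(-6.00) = -105.00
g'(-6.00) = 50.00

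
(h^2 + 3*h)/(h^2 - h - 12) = h/(h - 4)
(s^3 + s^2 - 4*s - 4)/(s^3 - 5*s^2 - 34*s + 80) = (s^2 + 3*s + 2)/(s^2 - 3*s - 40)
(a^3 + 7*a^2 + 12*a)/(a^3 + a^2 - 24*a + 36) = a*(a^2 + 7*a + 12)/(a^3 + a^2 - 24*a + 36)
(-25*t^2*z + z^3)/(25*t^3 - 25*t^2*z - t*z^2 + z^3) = z/(-t + z)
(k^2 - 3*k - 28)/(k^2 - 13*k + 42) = (k + 4)/(k - 6)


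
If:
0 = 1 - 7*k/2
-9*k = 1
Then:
No Solution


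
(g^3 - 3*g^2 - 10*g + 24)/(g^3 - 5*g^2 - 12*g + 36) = (g - 4)/(g - 6)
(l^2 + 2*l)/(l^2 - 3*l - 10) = l/(l - 5)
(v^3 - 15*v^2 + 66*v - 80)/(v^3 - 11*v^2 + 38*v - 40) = (v - 8)/(v - 4)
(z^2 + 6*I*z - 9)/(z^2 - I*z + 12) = (z + 3*I)/(z - 4*I)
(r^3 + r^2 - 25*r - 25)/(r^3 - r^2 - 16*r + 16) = (r^3 + r^2 - 25*r - 25)/(r^3 - r^2 - 16*r + 16)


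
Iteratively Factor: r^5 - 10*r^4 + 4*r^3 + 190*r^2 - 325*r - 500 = (r - 5)*(r^4 - 5*r^3 - 21*r^2 + 85*r + 100) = (r - 5)^2*(r^3 - 21*r - 20) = (r - 5)^3*(r^2 + 5*r + 4) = (r - 5)^3*(r + 4)*(r + 1)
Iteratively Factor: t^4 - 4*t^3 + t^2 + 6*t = (t - 3)*(t^3 - t^2 - 2*t) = (t - 3)*(t - 2)*(t^2 + t) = t*(t - 3)*(t - 2)*(t + 1)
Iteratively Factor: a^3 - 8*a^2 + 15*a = (a - 5)*(a^2 - 3*a) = (a - 5)*(a - 3)*(a)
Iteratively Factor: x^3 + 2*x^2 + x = (x + 1)*(x^2 + x) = (x + 1)^2*(x)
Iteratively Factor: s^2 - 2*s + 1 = (s - 1)*(s - 1)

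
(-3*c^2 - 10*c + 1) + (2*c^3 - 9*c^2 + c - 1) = 2*c^3 - 12*c^2 - 9*c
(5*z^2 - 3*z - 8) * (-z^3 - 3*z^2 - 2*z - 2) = -5*z^5 - 12*z^4 + 7*z^3 + 20*z^2 + 22*z + 16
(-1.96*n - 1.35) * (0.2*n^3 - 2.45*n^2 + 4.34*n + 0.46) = -0.392*n^4 + 4.532*n^3 - 5.1989*n^2 - 6.7606*n - 0.621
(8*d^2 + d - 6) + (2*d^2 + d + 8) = 10*d^2 + 2*d + 2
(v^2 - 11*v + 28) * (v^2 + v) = v^4 - 10*v^3 + 17*v^2 + 28*v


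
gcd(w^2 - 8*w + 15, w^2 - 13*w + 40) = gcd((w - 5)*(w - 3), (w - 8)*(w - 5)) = w - 5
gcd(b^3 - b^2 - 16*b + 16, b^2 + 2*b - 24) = b - 4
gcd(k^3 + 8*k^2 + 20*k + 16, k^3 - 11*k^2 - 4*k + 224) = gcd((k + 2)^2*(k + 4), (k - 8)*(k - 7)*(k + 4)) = k + 4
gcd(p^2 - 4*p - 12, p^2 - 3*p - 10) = p + 2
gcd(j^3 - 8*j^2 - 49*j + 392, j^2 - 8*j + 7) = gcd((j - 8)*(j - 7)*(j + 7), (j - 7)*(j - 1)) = j - 7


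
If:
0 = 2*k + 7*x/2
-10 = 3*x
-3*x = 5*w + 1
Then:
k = 35/6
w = 9/5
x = -10/3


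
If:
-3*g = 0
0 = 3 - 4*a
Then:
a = 3/4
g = 0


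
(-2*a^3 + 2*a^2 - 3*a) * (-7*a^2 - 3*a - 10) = 14*a^5 - 8*a^4 + 35*a^3 - 11*a^2 + 30*a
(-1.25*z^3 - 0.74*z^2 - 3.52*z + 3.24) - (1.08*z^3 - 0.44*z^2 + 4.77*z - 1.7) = -2.33*z^3 - 0.3*z^2 - 8.29*z + 4.94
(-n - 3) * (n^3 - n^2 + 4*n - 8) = -n^4 - 2*n^3 - n^2 - 4*n + 24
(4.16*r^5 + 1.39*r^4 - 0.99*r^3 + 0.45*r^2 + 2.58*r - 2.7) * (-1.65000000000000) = -6.864*r^5 - 2.2935*r^4 + 1.6335*r^3 - 0.7425*r^2 - 4.257*r + 4.455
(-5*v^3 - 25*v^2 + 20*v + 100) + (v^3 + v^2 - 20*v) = -4*v^3 - 24*v^2 + 100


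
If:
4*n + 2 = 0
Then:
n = -1/2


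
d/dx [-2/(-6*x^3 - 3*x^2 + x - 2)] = 2*(-18*x^2 - 6*x + 1)/(6*x^3 + 3*x^2 - x + 2)^2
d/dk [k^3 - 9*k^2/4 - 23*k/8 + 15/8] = 3*k^2 - 9*k/2 - 23/8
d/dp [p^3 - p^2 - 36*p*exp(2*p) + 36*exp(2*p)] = 3*p^2 - 72*p*exp(2*p) - 2*p + 36*exp(2*p)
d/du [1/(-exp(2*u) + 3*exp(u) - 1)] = (2*exp(u) - 3)*exp(u)/(exp(2*u) - 3*exp(u) + 1)^2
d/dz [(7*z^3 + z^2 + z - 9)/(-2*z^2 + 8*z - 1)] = (-14*z^4 + 112*z^3 - 11*z^2 - 38*z + 71)/(4*z^4 - 32*z^3 + 68*z^2 - 16*z + 1)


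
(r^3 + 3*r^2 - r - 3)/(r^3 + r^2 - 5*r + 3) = (r + 1)/(r - 1)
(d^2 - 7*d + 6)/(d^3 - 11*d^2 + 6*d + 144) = (d - 1)/(d^2 - 5*d - 24)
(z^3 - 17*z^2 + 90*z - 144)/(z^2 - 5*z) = (z^3 - 17*z^2 + 90*z - 144)/(z*(z - 5))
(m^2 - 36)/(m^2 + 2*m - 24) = (m - 6)/(m - 4)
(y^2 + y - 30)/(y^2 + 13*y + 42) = (y - 5)/(y + 7)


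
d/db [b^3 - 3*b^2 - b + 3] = 3*b^2 - 6*b - 1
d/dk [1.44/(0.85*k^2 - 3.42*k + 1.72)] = (4.9248 - 2.448*k)/(0.85*k^2 - 3.42*k + 1.72)^2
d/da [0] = 0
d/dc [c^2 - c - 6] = 2*c - 1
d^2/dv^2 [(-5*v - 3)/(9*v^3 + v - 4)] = 2*(-(5*v + 3)*(27*v^2 + 1)^2 + (135*v^2 + 27*v*(5*v + 3) + 5)*(9*v^3 + v - 4))/(9*v^3 + v - 4)^3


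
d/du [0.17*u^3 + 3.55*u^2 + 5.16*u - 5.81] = 0.51*u^2 + 7.1*u + 5.16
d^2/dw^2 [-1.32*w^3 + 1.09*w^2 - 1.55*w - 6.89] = 2.18 - 7.92*w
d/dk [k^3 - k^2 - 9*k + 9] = 3*k^2 - 2*k - 9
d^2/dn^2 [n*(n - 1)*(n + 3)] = 6*n + 4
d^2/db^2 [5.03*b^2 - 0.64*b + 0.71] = 10.0600000000000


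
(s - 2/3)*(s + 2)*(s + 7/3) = s^3 + 11*s^2/3 + 16*s/9 - 28/9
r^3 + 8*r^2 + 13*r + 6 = (r + 1)^2*(r + 6)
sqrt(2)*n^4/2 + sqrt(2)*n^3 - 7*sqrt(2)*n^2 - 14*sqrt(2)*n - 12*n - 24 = (n + 2)*(n - 3*sqrt(2))*(n + 2*sqrt(2))*(sqrt(2)*n/2 + 1)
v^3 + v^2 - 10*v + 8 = (v - 2)*(v - 1)*(v + 4)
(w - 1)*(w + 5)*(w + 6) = w^3 + 10*w^2 + 19*w - 30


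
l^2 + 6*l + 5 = (l + 1)*(l + 5)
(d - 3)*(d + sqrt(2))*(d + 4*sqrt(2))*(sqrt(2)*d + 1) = sqrt(2)*d^4 - 3*sqrt(2)*d^3 + 11*d^3 - 33*d^2 + 13*sqrt(2)*d^2 - 39*sqrt(2)*d + 8*d - 24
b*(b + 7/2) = b^2 + 7*b/2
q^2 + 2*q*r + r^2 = (q + r)^2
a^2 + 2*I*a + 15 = (a - 3*I)*(a + 5*I)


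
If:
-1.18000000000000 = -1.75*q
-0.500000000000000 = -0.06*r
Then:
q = 0.67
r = 8.33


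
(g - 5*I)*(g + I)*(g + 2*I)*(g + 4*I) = g^4 + 2*I*g^3 + 21*g^2 + 62*I*g - 40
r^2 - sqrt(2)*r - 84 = (r - 7*sqrt(2))*(r + 6*sqrt(2))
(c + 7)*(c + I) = c^2 + 7*c + I*c + 7*I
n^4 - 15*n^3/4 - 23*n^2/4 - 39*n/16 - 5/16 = (n - 5)*(n + 1/4)*(n + 1/2)^2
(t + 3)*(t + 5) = t^2 + 8*t + 15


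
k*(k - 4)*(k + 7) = k^3 + 3*k^2 - 28*k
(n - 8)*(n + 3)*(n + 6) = n^3 + n^2 - 54*n - 144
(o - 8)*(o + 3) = o^2 - 5*o - 24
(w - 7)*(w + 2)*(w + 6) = w^3 + w^2 - 44*w - 84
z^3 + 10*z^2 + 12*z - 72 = (z - 2)*(z + 6)^2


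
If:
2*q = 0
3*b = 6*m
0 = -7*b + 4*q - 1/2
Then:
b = -1/14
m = -1/28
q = 0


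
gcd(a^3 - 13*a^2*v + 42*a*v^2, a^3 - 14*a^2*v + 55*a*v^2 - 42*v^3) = a^2 - 13*a*v + 42*v^2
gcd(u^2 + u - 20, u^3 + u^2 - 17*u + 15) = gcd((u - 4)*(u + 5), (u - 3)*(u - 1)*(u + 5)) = u + 5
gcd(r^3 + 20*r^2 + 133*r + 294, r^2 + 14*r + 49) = r^2 + 14*r + 49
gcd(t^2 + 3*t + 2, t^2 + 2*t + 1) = t + 1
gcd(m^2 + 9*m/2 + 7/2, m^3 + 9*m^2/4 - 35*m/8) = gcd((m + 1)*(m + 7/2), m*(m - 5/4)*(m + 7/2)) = m + 7/2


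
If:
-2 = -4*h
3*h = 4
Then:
No Solution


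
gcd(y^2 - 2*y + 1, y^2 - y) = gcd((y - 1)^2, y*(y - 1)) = y - 1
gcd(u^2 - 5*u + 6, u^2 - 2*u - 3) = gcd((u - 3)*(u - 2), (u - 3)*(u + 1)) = u - 3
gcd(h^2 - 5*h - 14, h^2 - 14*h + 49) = h - 7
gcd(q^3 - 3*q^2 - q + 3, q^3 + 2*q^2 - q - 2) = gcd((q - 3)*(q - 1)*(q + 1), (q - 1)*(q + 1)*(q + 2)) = q^2 - 1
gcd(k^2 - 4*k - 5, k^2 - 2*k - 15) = k - 5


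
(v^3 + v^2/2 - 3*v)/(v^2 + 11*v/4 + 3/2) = 2*v*(2*v - 3)/(4*v + 3)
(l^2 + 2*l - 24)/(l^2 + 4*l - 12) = (l - 4)/(l - 2)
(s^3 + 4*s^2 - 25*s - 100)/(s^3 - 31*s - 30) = (s^2 - s - 20)/(s^2 - 5*s - 6)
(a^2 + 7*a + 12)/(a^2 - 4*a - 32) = (a + 3)/(a - 8)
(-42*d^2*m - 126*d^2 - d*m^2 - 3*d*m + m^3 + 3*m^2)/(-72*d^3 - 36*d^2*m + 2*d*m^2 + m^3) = (7*d*m + 21*d - m^2 - 3*m)/(12*d^2 + 4*d*m - m^2)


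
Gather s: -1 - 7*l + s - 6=-7*l + s - 7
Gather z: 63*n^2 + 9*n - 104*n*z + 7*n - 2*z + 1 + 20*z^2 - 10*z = 63*n^2 + 16*n + 20*z^2 + z*(-104*n - 12) + 1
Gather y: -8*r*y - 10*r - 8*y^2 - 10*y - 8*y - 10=-10*r - 8*y^2 + y*(-8*r - 18) - 10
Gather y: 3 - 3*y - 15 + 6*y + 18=3*y + 6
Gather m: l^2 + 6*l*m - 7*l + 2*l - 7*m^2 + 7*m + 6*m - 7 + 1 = l^2 - 5*l - 7*m^2 + m*(6*l + 13) - 6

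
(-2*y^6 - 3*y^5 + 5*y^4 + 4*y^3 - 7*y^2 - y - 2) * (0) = 0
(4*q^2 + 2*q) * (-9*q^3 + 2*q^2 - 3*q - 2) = -36*q^5 - 10*q^4 - 8*q^3 - 14*q^2 - 4*q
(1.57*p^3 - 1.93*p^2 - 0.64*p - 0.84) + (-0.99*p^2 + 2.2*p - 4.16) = 1.57*p^3 - 2.92*p^2 + 1.56*p - 5.0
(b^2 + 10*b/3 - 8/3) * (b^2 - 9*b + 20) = b^4 - 17*b^3/3 - 38*b^2/3 + 272*b/3 - 160/3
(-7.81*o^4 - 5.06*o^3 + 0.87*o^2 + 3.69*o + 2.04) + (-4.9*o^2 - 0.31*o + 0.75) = -7.81*o^4 - 5.06*o^3 - 4.03*o^2 + 3.38*o + 2.79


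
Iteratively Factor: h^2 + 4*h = (h + 4)*(h)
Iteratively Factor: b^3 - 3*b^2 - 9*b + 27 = (b - 3)*(b^2 - 9) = (b - 3)*(b + 3)*(b - 3)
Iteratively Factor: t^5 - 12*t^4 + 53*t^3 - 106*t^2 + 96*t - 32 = (t - 4)*(t^4 - 8*t^3 + 21*t^2 - 22*t + 8) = (t - 4)*(t - 1)*(t^3 - 7*t^2 + 14*t - 8) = (t - 4)*(t - 1)^2*(t^2 - 6*t + 8) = (t - 4)*(t - 2)*(t - 1)^2*(t - 4)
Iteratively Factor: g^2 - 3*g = (g)*(g - 3)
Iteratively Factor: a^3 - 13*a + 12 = (a - 1)*(a^2 + a - 12) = (a - 1)*(a + 4)*(a - 3)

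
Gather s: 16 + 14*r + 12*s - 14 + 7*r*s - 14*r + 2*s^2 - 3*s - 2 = 2*s^2 + s*(7*r + 9)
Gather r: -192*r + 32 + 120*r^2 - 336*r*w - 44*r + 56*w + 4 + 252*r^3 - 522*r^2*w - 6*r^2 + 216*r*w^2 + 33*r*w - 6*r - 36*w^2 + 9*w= 252*r^3 + r^2*(114 - 522*w) + r*(216*w^2 - 303*w - 242) - 36*w^2 + 65*w + 36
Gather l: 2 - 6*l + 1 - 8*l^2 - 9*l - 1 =-8*l^2 - 15*l + 2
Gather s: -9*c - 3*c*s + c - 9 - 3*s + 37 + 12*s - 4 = -8*c + s*(9 - 3*c) + 24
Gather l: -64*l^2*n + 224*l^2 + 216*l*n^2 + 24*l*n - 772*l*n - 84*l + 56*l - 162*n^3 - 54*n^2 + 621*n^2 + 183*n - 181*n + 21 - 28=l^2*(224 - 64*n) + l*(216*n^2 - 748*n - 28) - 162*n^3 + 567*n^2 + 2*n - 7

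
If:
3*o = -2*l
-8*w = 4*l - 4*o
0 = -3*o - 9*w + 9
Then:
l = -18/19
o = 12/19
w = 15/19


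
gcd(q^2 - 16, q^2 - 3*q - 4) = q - 4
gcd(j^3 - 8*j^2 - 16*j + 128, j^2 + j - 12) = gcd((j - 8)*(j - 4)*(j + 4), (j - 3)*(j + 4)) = j + 4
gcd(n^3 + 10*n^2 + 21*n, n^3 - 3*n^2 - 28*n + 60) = 1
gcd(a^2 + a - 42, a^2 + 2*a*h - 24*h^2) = 1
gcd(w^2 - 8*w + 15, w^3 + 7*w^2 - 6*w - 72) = w - 3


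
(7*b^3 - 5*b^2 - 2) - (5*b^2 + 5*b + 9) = 7*b^3 - 10*b^2 - 5*b - 11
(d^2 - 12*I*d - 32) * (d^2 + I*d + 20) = d^4 - 11*I*d^3 - 272*I*d - 640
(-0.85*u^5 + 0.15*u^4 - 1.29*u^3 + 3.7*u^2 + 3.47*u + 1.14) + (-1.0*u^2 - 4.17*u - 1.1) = -0.85*u^5 + 0.15*u^4 - 1.29*u^3 + 2.7*u^2 - 0.7*u + 0.0399999999999998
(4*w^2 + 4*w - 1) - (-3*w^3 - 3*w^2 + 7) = 3*w^3 + 7*w^2 + 4*w - 8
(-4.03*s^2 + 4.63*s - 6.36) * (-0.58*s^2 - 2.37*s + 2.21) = 2.3374*s^4 + 6.8657*s^3 - 16.1906*s^2 + 25.3055*s - 14.0556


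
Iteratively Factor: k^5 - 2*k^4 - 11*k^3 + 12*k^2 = (k - 4)*(k^4 + 2*k^3 - 3*k^2) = k*(k - 4)*(k^3 + 2*k^2 - 3*k) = k^2*(k - 4)*(k^2 + 2*k - 3) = k^2*(k - 4)*(k - 1)*(k + 3)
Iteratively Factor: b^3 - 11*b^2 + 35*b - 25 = (b - 1)*(b^2 - 10*b + 25) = (b - 5)*(b - 1)*(b - 5)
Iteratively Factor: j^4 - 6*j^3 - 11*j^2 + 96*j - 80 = (j - 1)*(j^3 - 5*j^2 - 16*j + 80) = (j - 1)*(j + 4)*(j^2 - 9*j + 20) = (j - 4)*(j - 1)*(j + 4)*(j - 5)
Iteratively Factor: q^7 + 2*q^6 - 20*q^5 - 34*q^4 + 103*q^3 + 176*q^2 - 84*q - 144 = (q - 3)*(q^6 + 5*q^5 - 5*q^4 - 49*q^3 - 44*q^2 + 44*q + 48) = (q - 3)*(q - 1)*(q^5 + 6*q^4 + q^3 - 48*q^2 - 92*q - 48) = (q - 3)*(q - 1)*(q + 2)*(q^4 + 4*q^3 - 7*q^2 - 34*q - 24) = (q - 3)^2*(q - 1)*(q + 2)*(q^3 + 7*q^2 + 14*q + 8) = (q - 3)^2*(q - 1)*(q + 2)*(q + 4)*(q^2 + 3*q + 2) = (q - 3)^2*(q - 1)*(q + 1)*(q + 2)*(q + 4)*(q + 2)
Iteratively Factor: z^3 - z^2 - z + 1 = (z + 1)*(z^2 - 2*z + 1) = (z - 1)*(z + 1)*(z - 1)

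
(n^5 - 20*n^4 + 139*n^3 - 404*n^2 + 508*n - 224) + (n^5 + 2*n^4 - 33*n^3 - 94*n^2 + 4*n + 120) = 2*n^5 - 18*n^4 + 106*n^3 - 498*n^2 + 512*n - 104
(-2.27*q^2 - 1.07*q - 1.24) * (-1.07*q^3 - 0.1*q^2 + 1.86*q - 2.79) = 2.4289*q^5 + 1.3719*q^4 - 2.7884*q^3 + 4.4671*q^2 + 0.6789*q + 3.4596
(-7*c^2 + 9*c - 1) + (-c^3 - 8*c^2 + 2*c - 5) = -c^3 - 15*c^2 + 11*c - 6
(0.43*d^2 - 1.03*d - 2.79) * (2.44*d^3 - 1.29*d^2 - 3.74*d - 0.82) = 1.0492*d^5 - 3.0679*d^4 - 7.0871*d^3 + 7.0987*d^2 + 11.2792*d + 2.2878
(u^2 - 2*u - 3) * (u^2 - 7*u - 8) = u^4 - 9*u^3 + 3*u^2 + 37*u + 24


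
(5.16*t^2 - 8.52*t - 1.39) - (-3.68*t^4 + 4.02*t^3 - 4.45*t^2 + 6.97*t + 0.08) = 3.68*t^4 - 4.02*t^3 + 9.61*t^2 - 15.49*t - 1.47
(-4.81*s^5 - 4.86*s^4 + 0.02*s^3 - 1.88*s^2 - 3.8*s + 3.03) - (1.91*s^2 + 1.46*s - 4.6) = -4.81*s^5 - 4.86*s^4 + 0.02*s^3 - 3.79*s^2 - 5.26*s + 7.63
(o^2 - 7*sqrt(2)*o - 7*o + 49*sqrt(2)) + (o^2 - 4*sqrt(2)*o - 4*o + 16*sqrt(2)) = 2*o^2 - 11*sqrt(2)*o - 11*o + 65*sqrt(2)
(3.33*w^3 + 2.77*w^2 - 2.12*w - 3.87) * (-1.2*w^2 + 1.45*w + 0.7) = -3.996*w^5 + 1.5045*w^4 + 8.8915*w^3 + 3.509*w^2 - 7.0955*w - 2.709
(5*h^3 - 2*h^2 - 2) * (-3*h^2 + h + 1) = -15*h^5 + 11*h^4 + 3*h^3 + 4*h^2 - 2*h - 2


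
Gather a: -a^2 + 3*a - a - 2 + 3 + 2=-a^2 + 2*a + 3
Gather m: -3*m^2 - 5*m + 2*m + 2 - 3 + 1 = -3*m^2 - 3*m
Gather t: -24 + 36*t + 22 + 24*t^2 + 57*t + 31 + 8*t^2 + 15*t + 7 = 32*t^2 + 108*t + 36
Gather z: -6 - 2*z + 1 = -2*z - 5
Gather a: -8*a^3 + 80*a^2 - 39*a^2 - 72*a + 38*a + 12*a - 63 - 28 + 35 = -8*a^3 + 41*a^2 - 22*a - 56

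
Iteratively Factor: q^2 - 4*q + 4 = (q - 2)*(q - 2)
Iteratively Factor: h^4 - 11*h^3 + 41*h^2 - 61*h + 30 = (h - 2)*(h^3 - 9*h^2 + 23*h - 15) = (h - 5)*(h - 2)*(h^2 - 4*h + 3) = (h - 5)*(h - 2)*(h - 1)*(h - 3)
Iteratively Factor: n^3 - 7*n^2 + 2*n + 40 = (n - 5)*(n^2 - 2*n - 8) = (n - 5)*(n + 2)*(n - 4)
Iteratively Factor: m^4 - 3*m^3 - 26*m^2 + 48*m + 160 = (m - 4)*(m^3 + m^2 - 22*m - 40) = (m - 4)*(m + 4)*(m^2 - 3*m - 10) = (m - 5)*(m - 4)*(m + 4)*(m + 2)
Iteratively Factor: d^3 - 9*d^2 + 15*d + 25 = (d - 5)*(d^2 - 4*d - 5) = (d - 5)^2*(d + 1)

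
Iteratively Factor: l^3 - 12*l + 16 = (l - 2)*(l^2 + 2*l - 8) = (l - 2)^2*(l + 4)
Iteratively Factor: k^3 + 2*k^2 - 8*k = (k + 4)*(k^2 - 2*k) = k*(k + 4)*(k - 2)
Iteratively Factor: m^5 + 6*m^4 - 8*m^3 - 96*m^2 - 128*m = (m)*(m^4 + 6*m^3 - 8*m^2 - 96*m - 128) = m*(m + 2)*(m^3 + 4*m^2 - 16*m - 64) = m*(m - 4)*(m + 2)*(m^2 + 8*m + 16) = m*(m - 4)*(m + 2)*(m + 4)*(m + 4)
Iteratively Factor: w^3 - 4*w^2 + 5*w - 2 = (w - 1)*(w^2 - 3*w + 2) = (w - 1)^2*(w - 2)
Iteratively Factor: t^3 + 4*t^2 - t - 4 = (t - 1)*(t^2 + 5*t + 4) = (t - 1)*(t + 1)*(t + 4)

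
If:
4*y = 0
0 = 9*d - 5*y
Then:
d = 0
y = 0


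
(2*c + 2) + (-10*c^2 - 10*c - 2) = -10*c^2 - 8*c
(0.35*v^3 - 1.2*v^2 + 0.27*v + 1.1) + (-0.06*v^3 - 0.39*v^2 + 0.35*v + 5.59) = 0.29*v^3 - 1.59*v^2 + 0.62*v + 6.69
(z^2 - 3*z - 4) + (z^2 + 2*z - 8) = 2*z^2 - z - 12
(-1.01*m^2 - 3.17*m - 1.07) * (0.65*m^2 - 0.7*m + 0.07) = -0.6565*m^4 - 1.3535*m^3 + 1.4528*m^2 + 0.5271*m - 0.0749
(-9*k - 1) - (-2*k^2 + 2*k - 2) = 2*k^2 - 11*k + 1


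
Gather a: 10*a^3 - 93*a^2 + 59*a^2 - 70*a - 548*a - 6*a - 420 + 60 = 10*a^3 - 34*a^2 - 624*a - 360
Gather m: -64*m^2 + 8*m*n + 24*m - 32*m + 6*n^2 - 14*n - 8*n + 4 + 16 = -64*m^2 + m*(8*n - 8) + 6*n^2 - 22*n + 20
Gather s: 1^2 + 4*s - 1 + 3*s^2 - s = 3*s^2 + 3*s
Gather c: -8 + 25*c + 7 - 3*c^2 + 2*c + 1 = -3*c^2 + 27*c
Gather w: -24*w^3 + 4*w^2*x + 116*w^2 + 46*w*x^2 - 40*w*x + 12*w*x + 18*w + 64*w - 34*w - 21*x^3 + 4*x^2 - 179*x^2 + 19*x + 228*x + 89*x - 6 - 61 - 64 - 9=-24*w^3 + w^2*(4*x + 116) + w*(46*x^2 - 28*x + 48) - 21*x^3 - 175*x^2 + 336*x - 140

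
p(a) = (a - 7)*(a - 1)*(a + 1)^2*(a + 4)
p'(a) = (a - 7)*(a - 1)*(a + 1)^2 + (a - 7)*(a - 1)*(a + 4)*(2*a + 2) + (a - 7)*(a + 1)^2*(a + 4) + (a - 1)*(a + 1)^2*(a + 4) = 5*a^4 - 8*a^3 - 96*a^2 - 52*a + 31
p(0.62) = 29.40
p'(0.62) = -39.31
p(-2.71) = 135.89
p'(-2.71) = -104.21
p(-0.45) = 11.60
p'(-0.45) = 35.89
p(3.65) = -1468.45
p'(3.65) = -939.33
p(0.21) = 33.06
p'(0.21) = 15.78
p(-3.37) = 160.36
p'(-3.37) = 67.06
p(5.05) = -2616.07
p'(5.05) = -458.25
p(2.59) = -595.54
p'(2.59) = -661.66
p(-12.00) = -239096.00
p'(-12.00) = 104335.00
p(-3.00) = 160.00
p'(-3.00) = -56.00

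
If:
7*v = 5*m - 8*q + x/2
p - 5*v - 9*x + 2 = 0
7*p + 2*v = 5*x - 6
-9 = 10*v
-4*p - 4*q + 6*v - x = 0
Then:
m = -21053/5800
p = -53/580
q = -3333/2320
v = -9/10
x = 413/580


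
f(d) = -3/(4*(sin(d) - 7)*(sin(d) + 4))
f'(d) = 3*cos(d)/(4*(sin(d) - 7)*(sin(d) + 4)^2) + 3*cos(d)/(4*(sin(d) - 7)^2*(sin(d) + 4)) = 3*(2*sin(d) - 3)*cos(d)/(4*(sin(d) - 7)^2*(sin(d) + 4)^2)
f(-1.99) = 0.03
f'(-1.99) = 0.00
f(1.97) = 0.03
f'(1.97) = 0.00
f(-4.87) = 0.03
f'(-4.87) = -0.00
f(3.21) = 0.03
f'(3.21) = 0.00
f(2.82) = 0.03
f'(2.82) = 0.00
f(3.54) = 0.03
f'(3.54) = 0.00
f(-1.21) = 0.03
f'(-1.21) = -0.00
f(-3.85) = 0.03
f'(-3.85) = 0.00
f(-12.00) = 0.03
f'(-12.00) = 0.00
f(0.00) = 0.03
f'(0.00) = 0.00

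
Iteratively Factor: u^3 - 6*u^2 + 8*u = (u - 4)*(u^2 - 2*u) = (u - 4)*(u - 2)*(u)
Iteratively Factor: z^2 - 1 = (z + 1)*(z - 1)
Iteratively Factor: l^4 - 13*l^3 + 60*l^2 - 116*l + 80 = (l - 4)*(l^3 - 9*l^2 + 24*l - 20) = (l - 5)*(l - 4)*(l^2 - 4*l + 4) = (l - 5)*(l - 4)*(l - 2)*(l - 2)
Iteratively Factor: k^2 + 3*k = (k)*(k + 3)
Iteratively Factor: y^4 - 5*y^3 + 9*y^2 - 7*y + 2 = (y - 1)*(y^3 - 4*y^2 + 5*y - 2) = (y - 1)^2*(y^2 - 3*y + 2) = (y - 2)*(y - 1)^2*(y - 1)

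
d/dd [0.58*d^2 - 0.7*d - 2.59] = 1.16*d - 0.7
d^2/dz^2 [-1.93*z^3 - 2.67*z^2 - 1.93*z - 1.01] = -11.58*z - 5.34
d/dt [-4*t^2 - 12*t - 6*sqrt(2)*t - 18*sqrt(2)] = -8*t - 12 - 6*sqrt(2)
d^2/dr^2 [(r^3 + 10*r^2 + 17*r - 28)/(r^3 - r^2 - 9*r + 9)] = 2*(11*r^3 + 111*r^2 + 297*r + 333)/(r^6 - 27*r^4 + 243*r^2 - 729)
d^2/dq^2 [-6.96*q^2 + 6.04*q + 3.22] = -13.9200000000000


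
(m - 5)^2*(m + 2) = m^3 - 8*m^2 + 5*m + 50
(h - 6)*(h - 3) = h^2 - 9*h + 18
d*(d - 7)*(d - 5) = d^3 - 12*d^2 + 35*d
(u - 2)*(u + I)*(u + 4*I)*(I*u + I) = I*u^4 - 5*u^3 - I*u^3 + 5*u^2 - 6*I*u^2 + 10*u + 4*I*u + 8*I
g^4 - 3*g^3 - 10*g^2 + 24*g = g*(g - 4)*(g - 2)*(g + 3)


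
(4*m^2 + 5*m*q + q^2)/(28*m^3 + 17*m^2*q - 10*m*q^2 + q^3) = (4*m + q)/(28*m^2 - 11*m*q + q^2)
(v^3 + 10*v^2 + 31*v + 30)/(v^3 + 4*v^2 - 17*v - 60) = (v + 2)/(v - 4)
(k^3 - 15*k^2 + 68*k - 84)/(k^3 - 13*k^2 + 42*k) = (k - 2)/k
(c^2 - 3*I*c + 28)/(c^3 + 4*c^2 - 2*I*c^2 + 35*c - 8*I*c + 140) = (c + 4*I)/(c^2 + c*(4 + 5*I) + 20*I)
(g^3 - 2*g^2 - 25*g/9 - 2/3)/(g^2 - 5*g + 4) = (9*g^3 - 18*g^2 - 25*g - 6)/(9*(g^2 - 5*g + 4))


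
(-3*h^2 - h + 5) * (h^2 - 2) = -3*h^4 - h^3 + 11*h^2 + 2*h - 10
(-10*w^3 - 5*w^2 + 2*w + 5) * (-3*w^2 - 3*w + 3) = 30*w^5 + 45*w^4 - 21*w^3 - 36*w^2 - 9*w + 15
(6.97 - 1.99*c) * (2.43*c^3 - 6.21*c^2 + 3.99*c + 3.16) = -4.8357*c^4 + 29.295*c^3 - 51.2238*c^2 + 21.5219*c + 22.0252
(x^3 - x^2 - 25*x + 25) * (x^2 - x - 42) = x^5 - 2*x^4 - 66*x^3 + 92*x^2 + 1025*x - 1050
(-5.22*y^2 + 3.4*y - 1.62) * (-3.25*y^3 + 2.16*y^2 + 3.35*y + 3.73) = 16.965*y^5 - 22.3252*y^4 - 4.878*y^3 - 11.5798*y^2 + 7.255*y - 6.0426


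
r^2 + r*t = r*(r + t)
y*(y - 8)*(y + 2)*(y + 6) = y^4 - 52*y^2 - 96*y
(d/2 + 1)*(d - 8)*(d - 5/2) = d^3/2 - 17*d^2/4 - d/2 + 20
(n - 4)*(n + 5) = n^2 + n - 20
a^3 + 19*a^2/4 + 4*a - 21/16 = (a - 1/4)*(a + 3/2)*(a + 7/2)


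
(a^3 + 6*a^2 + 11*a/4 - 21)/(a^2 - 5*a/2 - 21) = (a^2 + 5*a/2 - 6)/(a - 6)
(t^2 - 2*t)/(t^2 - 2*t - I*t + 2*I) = t/(t - I)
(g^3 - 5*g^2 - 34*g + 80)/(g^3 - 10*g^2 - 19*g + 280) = (g - 2)/(g - 7)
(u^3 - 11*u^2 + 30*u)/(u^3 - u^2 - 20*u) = (u - 6)/(u + 4)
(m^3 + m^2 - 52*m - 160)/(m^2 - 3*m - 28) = (m^2 - 3*m - 40)/(m - 7)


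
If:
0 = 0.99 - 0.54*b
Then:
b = 1.83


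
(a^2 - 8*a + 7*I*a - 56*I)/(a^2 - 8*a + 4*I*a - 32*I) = (a + 7*I)/(a + 4*I)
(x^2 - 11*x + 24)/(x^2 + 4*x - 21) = (x - 8)/(x + 7)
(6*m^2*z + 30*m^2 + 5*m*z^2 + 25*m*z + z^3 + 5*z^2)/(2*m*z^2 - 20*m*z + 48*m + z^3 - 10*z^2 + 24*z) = (3*m*z + 15*m + z^2 + 5*z)/(z^2 - 10*z + 24)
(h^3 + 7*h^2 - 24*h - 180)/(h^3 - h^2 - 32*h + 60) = (h + 6)/(h - 2)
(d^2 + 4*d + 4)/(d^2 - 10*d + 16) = (d^2 + 4*d + 4)/(d^2 - 10*d + 16)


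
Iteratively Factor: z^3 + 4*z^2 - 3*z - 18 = (z - 2)*(z^2 + 6*z + 9) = (z - 2)*(z + 3)*(z + 3)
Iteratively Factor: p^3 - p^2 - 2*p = (p - 2)*(p^2 + p) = p*(p - 2)*(p + 1)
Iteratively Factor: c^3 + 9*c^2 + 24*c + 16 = (c + 4)*(c^2 + 5*c + 4) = (c + 4)^2*(c + 1)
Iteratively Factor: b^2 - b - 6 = (b - 3)*(b + 2)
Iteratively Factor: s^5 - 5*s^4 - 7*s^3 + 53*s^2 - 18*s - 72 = (s + 3)*(s^4 - 8*s^3 + 17*s^2 + 2*s - 24) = (s - 4)*(s + 3)*(s^3 - 4*s^2 + s + 6) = (s - 4)*(s - 2)*(s + 3)*(s^2 - 2*s - 3) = (s - 4)*(s - 3)*(s - 2)*(s + 3)*(s + 1)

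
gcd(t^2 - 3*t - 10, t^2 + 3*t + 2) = t + 2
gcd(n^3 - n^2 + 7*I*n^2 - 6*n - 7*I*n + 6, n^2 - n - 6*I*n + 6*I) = n - 1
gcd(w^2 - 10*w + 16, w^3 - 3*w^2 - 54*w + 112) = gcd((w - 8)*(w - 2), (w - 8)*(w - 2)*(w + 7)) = w^2 - 10*w + 16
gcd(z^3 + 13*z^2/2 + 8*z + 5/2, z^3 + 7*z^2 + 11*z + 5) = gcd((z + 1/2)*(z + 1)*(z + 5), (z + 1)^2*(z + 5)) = z^2 + 6*z + 5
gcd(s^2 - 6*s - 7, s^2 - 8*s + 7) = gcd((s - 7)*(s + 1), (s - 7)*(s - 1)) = s - 7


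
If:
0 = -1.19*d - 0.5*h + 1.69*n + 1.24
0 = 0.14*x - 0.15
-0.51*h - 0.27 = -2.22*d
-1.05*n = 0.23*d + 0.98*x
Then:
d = -0.05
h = -0.75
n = -0.99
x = 1.07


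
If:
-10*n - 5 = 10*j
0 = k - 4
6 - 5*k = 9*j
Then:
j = -14/9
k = 4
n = 19/18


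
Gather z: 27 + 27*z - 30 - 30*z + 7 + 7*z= 4*z + 4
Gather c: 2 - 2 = 0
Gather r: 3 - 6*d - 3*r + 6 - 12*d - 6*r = -18*d - 9*r + 9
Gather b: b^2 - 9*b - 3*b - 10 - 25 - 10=b^2 - 12*b - 45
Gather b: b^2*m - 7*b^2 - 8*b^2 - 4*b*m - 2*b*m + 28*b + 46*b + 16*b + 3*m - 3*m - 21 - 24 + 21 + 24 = b^2*(m - 15) + b*(90 - 6*m)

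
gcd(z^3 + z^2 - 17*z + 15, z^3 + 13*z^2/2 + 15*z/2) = z + 5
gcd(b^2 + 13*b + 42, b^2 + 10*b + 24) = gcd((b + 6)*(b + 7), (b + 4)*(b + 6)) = b + 6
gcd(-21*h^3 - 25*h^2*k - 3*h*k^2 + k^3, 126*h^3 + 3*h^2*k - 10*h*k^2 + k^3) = 21*h^2 + 4*h*k - k^2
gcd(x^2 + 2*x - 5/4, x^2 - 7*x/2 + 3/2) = x - 1/2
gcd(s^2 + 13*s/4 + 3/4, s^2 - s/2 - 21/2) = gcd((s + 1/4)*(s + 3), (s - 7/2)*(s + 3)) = s + 3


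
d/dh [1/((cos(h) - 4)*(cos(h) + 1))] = (2*cos(h) - 3)*sin(h)/((cos(h) - 4)^2*(cos(h) + 1)^2)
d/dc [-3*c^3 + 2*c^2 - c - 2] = -9*c^2 + 4*c - 1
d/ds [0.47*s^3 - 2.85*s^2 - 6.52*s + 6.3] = 1.41*s^2 - 5.7*s - 6.52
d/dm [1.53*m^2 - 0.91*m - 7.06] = 3.06*m - 0.91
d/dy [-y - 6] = -1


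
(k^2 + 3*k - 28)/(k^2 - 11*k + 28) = (k + 7)/(k - 7)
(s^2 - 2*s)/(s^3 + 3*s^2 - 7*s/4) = 4*(s - 2)/(4*s^2 + 12*s - 7)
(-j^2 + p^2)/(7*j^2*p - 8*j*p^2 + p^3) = (j + p)/(p*(-7*j + p))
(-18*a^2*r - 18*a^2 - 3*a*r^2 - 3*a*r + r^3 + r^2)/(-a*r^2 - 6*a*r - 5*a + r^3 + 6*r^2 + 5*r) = (-18*a^2 - 3*a*r + r^2)/(-a*r - 5*a + r^2 + 5*r)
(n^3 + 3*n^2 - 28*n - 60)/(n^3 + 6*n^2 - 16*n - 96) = (n^2 - 3*n - 10)/(n^2 - 16)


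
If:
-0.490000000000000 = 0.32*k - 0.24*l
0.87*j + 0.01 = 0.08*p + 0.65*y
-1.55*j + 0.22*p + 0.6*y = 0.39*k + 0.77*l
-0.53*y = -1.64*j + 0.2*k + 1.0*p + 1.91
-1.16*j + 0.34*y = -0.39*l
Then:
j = 0.21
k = -1.38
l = 0.21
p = -1.54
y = 0.49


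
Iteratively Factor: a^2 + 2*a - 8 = (a + 4)*(a - 2)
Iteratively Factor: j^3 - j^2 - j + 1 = (j - 1)*(j^2 - 1) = (j - 1)*(j + 1)*(j - 1)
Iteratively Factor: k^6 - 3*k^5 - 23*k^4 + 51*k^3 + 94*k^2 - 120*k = (k + 2)*(k^5 - 5*k^4 - 13*k^3 + 77*k^2 - 60*k) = k*(k + 2)*(k^4 - 5*k^3 - 13*k^2 + 77*k - 60) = k*(k + 2)*(k + 4)*(k^3 - 9*k^2 + 23*k - 15) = k*(k - 1)*(k + 2)*(k + 4)*(k^2 - 8*k + 15) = k*(k - 3)*(k - 1)*(k + 2)*(k + 4)*(k - 5)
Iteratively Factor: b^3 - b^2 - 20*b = (b + 4)*(b^2 - 5*b) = (b - 5)*(b + 4)*(b)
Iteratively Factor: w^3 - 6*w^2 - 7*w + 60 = (w - 4)*(w^2 - 2*w - 15) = (w - 5)*(w - 4)*(w + 3)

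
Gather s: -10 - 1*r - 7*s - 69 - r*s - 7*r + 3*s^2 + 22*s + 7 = -8*r + 3*s^2 + s*(15 - r) - 72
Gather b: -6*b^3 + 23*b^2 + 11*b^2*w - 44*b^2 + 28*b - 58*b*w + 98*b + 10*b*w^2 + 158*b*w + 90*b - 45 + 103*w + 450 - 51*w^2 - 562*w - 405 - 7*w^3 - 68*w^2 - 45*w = -6*b^3 + b^2*(11*w - 21) + b*(10*w^2 + 100*w + 216) - 7*w^3 - 119*w^2 - 504*w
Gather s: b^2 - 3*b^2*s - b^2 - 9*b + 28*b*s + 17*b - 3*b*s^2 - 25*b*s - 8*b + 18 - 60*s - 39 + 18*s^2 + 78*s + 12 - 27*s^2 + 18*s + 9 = s^2*(-3*b - 9) + s*(-3*b^2 + 3*b + 36)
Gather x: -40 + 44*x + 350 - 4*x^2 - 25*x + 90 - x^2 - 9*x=-5*x^2 + 10*x + 400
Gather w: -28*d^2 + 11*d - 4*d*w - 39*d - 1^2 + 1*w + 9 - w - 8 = -28*d^2 - 4*d*w - 28*d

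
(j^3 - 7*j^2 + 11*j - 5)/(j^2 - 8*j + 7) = (j^2 - 6*j + 5)/(j - 7)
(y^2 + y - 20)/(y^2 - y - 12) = (y + 5)/(y + 3)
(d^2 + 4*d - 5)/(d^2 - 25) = (d - 1)/(d - 5)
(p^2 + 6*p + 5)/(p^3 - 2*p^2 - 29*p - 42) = (p^2 + 6*p + 5)/(p^3 - 2*p^2 - 29*p - 42)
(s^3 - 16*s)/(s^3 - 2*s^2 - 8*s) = (s + 4)/(s + 2)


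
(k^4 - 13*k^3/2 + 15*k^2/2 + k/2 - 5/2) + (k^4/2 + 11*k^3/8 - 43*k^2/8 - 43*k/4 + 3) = 3*k^4/2 - 41*k^3/8 + 17*k^2/8 - 41*k/4 + 1/2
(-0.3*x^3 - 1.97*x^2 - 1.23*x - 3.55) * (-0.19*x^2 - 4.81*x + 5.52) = 0.057*x^5 + 1.8173*x^4 + 8.0534*x^3 - 4.2836*x^2 + 10.2859*x - 19.596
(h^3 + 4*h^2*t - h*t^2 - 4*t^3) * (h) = h^4 + 4*h^3*t - h^2*t^2 - 4*h*t^3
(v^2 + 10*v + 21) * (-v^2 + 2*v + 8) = -v^4 - 8*v^3 + 7*v^2 + 122*v + 168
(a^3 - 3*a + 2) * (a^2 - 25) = a^5 - 28*a^3 + 2*a^2 + 75*a - 50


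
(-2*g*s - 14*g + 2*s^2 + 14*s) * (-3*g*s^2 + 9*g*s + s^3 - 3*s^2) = 6*g^2*s^3 + 24*g^2*s^2 - 126*g^2*s - 8*g*s^4 - 32*g*s^3 + 168*g*s^2 + 2*s^5 + 8*s^4 - 42*s^3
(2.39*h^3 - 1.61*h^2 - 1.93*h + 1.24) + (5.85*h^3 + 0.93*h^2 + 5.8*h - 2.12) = 8.24*h^3 - 0.68*h^2 + 3.87*h - 0.88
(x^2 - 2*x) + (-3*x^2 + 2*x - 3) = -2*x^2 - 3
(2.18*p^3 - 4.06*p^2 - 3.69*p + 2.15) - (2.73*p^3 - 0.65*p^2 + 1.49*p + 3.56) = -0.55*p^3 - 3.41*p^2 - 5.18*p - 1.41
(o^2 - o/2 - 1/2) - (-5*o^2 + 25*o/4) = 6*o^2 - 27*o/4 - 1/2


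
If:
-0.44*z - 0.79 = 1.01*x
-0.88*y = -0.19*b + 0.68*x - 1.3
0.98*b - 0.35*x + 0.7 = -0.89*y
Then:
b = -0.38568075905991*z - 2.4113283068491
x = -0.435643564356436*z - 0.782178217821782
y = 0.253361681296583*z + 1.56105546570168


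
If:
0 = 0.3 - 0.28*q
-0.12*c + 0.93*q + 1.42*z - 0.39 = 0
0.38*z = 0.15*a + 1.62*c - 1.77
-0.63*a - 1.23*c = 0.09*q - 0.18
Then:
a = -2.26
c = 1.23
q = 1.07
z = -0.32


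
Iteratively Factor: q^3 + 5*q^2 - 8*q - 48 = (q + 4)*(q^2 + q - 12) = (q + 4)^2*(q - 3)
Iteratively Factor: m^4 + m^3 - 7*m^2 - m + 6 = (m - 2)*(m^3 + 3*m^2 - m - 3) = (m - 2)*(m - 1)*(m^2 + 4*m + 3) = (m - 2)*(m - 1)*(m + 3)*(m + 1)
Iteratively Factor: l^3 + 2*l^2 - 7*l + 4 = (l - 1)*(l^2 + 3*l - 4) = (l - 1)*(l + 4)*(l - 1)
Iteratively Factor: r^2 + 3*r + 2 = (r + 1)*(r + 2)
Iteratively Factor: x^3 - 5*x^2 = (x)*(x^2 - 5*x) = x*(x - 5)*(x)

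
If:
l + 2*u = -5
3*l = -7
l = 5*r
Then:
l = -7/3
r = -7/15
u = -4/3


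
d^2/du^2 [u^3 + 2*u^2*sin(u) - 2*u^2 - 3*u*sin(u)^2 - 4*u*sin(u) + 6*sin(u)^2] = -2*u^2*sin(u) + 4*u*sin(u) + 8*u*cos(u) - 6*u*cos(2*u) + 6*u + 4*sin(u) - 6*sin(2*u) - 8*cos(u) + 12*cos(2*u) - 4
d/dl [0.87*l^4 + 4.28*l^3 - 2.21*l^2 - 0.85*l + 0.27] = 3.48*l^3 + 12.84*l^2 - 4.42*l - 0.85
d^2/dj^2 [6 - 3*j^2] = -6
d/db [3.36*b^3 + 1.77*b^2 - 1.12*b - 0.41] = 10.08*b^2 + 3.54*b - 1.12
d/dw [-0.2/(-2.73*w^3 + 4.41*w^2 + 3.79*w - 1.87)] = (-1.638*w^2 + 1.764*w + 0.758)/(2.73*w^3 - 4.41*w^2 - 3.79*w + 1.87)^2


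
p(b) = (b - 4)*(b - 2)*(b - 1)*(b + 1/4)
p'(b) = (b - 4)*(b - 2)*(b - 1) + (b - 4)*(b - 2)*(b + 1/4) + (b - 4)*(b - 1)*(b + 1/4) + (b - 2)*(b - 1)*(b + 1/4)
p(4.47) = 19.01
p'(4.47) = 57.66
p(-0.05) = -1.74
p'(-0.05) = -5.78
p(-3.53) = 618.72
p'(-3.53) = -519.27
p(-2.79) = 313.10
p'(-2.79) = -317.35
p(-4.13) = 991.97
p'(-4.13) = -732.87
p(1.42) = 1.05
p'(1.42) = 0.91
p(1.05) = 0.18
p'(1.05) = 3.53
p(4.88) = 50.45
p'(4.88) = 97.68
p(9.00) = 2590.00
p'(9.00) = 1491.75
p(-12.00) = 34216.00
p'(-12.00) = -10126.50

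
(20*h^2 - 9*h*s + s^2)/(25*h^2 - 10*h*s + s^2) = (-4*h + s)/(-5*h + s)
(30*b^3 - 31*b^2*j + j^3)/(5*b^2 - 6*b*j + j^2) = 6*b + j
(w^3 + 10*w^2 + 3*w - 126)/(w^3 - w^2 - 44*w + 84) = (w^2 + 3*w - 18)/(w^2 - 8*w + 12)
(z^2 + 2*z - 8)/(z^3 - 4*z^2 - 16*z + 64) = (z - 2)/(z^2 - 8*z + 16)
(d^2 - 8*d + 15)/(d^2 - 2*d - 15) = (d - 3)/(d + 3)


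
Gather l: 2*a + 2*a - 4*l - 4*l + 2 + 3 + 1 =4*a - 8*l + 6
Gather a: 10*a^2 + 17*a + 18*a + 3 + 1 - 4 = 10*a^2 + 35*a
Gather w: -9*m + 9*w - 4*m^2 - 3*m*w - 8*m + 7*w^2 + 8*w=-4*m^2 - 17*m + 7*w^2 + w*(17 - 3*m)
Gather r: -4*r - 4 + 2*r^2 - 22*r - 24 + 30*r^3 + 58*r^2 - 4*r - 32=30*r^3 + 60*r^2 - 30*r - 60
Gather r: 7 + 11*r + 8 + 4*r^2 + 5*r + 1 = 4*r^2 + 16*r + 16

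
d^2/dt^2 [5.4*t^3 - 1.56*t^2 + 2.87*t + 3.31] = 32.4*t - 3.12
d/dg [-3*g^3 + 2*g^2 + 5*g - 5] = -9*g^2 + 4*g + 5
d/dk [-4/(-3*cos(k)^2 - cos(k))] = 4*(sin(k)/cos(k)^2 + 6*tan(k))/(3*cos(k) + 1)^2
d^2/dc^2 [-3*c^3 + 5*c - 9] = -18*c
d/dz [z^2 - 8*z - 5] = 2*z - 8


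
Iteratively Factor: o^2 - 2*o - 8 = (o - 4)*(o + 2)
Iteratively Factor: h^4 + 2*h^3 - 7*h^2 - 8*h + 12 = (h - 2)*(h^3 + 4*h^2 + h - 6) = (h - 2)*(h + 2)*(h^2 + 2*h - 3) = (h - 2)*(h - 1)*(h + 2)*(h + 3)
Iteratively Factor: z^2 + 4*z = (z)*(z + 4)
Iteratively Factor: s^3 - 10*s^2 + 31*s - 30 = (s - 5)*(s^2 - 5*s + 6) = (s - 5)*(s - 3)*(s - 2)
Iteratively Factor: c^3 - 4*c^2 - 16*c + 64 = (c - 4)*(c^2 - 16) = (c - 4)^2*(c + 4)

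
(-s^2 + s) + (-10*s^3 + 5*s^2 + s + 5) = -10*s^3 + 4*s^2 + 2*s + 5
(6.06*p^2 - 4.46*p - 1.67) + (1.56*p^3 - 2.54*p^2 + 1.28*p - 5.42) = 1.56*p^3 + 3.52*p^2 - 3.18*p - 7.09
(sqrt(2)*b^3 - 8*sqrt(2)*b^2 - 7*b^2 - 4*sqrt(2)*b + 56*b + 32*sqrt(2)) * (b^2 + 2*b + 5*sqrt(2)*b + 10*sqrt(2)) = sqrt(2)*b^5 - 6*sqrt(2)*b^4 + 3*b^4 - 55*sqrt(2)*b^3 - 18*b^3 - 88*b^2 + 234*sqrt(2)*b^2 + 240*b + 624*sqrt(2)*b + 640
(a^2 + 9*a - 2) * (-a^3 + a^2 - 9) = -a^5 - 8*a^4 + 11*a^3 - 11*a^2 - 81*a + 18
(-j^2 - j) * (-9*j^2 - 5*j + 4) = 9*j^4 + 14*j^3 + j^2 - 4*j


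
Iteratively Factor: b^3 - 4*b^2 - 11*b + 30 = (b + 3)*(b^2 - 7*b + 10) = (b - 2)*(b + 3)*(b - 5)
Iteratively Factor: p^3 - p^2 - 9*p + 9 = (p - 1)*(p^2 - 9) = (p - 1)*(p + 3)*(p - 3)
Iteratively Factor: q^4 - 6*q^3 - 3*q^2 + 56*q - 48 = (q - 1)*(q^3 - 5*q^2 - 8*q + 48) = (q - 4)*(q - 1)*(q^2 - q - 12) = (q - 4)*(q - 1)*(q + 3)*(q - 4)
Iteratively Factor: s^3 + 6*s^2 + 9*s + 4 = (s + 4)*(s^2 + 2*s + 1) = (s + 1)*(s + 4)*(s + 1)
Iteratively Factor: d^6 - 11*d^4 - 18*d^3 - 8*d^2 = (d)*(d^5 - 11*d^3 - 18*d^2 - 8*d) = d*(d + 1)*(d^4 - d^3 - 10*d^2 - 8*d) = d*(d - 4)*(d + 1)*(d^3 + 3*d^2 + 2*d) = d*(d - 4)*(d + 1)*(d + 2)*(d^2 + d) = d^2*(d - 4)*(d + 1)*(d + 2)*(d + 1)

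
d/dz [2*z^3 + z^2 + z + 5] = 6*z^2 + 2*z + 1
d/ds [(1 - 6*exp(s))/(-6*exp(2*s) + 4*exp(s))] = (-9*exp(2*s) + 3*exp(s) - 1)*exp(-s)/(9*exp(2*s) - 12*exp(s) + 4)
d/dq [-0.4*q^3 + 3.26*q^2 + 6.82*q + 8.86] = -1.2*q^2 + 6.52*q + 6.82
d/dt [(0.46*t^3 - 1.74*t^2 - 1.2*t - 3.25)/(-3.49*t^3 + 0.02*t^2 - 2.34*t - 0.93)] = (-6.0634*t^4 - 10.5288*t^3 - 31.2153*t^2 + 3.3664*t - 6.489)/(12.1801*t^6 - 0.1396*t^5 + 16.3336*t^4 + 6.3978*t^3 + 5.4384*t^2 + 4.3524*t + 0.8649)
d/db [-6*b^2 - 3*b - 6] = -12*b - 3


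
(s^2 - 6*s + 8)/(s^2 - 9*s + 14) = (s - 4)/(s - 7)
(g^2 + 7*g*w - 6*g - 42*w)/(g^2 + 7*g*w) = (g - 6)/g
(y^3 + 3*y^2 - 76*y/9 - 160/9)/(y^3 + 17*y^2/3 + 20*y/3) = (y - 8/3)/y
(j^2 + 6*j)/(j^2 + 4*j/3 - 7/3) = 3*j*(j + 6)/(3*j^2 + 4*j - 7)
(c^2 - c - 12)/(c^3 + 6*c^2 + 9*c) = (c - 4)/(c*(c + 3))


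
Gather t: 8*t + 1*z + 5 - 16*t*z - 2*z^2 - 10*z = t*(8 - 16*z) - 2*z^2 - 9*z + 5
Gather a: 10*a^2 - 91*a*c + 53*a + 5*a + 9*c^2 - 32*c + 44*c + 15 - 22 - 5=10*a^2 + a*(58 - 91*c) + 9*c^2 + 12*c - 12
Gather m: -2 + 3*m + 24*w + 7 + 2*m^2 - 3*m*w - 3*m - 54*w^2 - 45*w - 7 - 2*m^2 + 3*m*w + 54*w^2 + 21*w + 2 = 0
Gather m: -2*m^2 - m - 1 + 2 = -2*m^2 - m + 1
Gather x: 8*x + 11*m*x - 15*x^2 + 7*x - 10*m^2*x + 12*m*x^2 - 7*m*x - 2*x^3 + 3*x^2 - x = -2*x^3 + x^2*(12*m - 12) + x*(-10*m^2 + 4*m + 14)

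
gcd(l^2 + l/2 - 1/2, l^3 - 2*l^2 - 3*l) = l + 1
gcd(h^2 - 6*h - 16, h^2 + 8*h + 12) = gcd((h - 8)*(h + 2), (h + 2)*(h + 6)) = h + 2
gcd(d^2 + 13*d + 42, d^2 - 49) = d + 7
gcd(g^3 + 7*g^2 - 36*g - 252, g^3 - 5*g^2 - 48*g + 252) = g^2 + g - 42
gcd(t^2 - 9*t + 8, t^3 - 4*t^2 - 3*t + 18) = 1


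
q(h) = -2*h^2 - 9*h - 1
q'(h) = -4*h - 9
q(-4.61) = -2.01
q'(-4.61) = 9.44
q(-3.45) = 6.24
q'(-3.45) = 4.80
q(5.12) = -99.51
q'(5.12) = -29.48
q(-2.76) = 8.60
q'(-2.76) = 2.04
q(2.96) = -45.16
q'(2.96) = -20.84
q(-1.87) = 8.84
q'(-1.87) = -1.52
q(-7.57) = -47.48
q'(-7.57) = 21.28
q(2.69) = -39.68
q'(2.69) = -19.76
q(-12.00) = -181.00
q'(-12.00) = 39.00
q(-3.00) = 8.00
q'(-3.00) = 3.00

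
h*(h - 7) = h^2 - 7*h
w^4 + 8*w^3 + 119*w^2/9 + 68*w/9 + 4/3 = (w + 1/3)*(w + 2/3)*(w + 1)*(w + 6)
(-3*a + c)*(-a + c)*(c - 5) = 3*a^2*c - 15*a^2 - 4*a*c^2 + 20*a*c + c^3 - 5*c^2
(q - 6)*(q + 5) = q^2 - q - 30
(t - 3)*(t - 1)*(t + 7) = t^3 + 3*t^2 - 25*t + 21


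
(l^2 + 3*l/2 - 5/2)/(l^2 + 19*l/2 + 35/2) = (l - 1)/(l + 7)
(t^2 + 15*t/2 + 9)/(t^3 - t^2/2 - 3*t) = (t + 6)/(t*(t - 2))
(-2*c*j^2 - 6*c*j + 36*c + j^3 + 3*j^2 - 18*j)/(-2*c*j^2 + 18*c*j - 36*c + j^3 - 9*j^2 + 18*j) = (j + 6)/(j - 6)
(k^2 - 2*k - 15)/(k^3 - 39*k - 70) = (-k^2 + 2*k + 15)/(-k^3 + 39*k + 70)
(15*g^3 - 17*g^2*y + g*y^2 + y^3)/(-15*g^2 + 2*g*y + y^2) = -g + y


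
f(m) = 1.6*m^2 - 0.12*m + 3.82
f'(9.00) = 28.68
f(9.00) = 132.34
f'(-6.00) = -19.32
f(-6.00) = 62.14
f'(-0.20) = -0.76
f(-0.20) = 3.91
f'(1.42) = 4.42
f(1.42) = 6.88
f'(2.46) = 7.75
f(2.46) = 13.21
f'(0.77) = 2.34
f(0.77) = 4.68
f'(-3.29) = -10.65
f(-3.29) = 21.53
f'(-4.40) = -14.20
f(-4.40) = 35.32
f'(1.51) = 4.71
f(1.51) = 7.29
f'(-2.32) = -7.54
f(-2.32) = 12.71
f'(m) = 3.2*m - 0.12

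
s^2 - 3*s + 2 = (s - 2)*(s - 1)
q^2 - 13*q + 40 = (q - 8)*(q - 5)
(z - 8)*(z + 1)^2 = z^3 - 6*z^2 - 15*z - 8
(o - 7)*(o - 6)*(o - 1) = o^3 - 14*o^2 + 55*o - 42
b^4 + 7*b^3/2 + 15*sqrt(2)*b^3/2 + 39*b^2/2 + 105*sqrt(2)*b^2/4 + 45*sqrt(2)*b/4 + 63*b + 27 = (b + 1/2)*(b + 3)*(b + 3*sqrt(2)/2)*(b + 6*sqrt(2))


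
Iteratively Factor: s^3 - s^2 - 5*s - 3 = (s - 3)*(s^2 + 2*s + 1) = (s - 3)*(s + 1)*(s + 1)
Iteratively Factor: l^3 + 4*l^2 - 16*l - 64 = (l + 4)*(l^2 - 16) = (l - 4)*(l + 4)*(l + 4)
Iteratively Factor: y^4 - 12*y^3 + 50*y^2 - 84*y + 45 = (y - 1)*(y^3 - 11*y^2 + 39*y - 45) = (y - 3)*(y - 1)*(y^2 - 8*y + 15) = (y - 5)*(y - 3)*(y - 1)*(y - 3)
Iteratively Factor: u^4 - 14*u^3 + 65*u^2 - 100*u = (u - 5)*(u^3 - 9*u^2 + 20*u) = (u - 5)*(u - 4)*(u^2 - 5*u) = (u - 5)^2*(u - 4)*(u)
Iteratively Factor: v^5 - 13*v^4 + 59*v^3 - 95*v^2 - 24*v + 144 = (v - 3)*(v^4 - 10*v^3 + 29*v^2 - 8*v - 48) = (v - 3)*(v + 1)*(v^3 - 11*v^2 + 40*v - 48) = (v - 4)*(v - 3)*(v + 1)*(v^2 - 7*v + 12) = (v - 4)*(v - 3)^2*(v + 1)*(v - 4)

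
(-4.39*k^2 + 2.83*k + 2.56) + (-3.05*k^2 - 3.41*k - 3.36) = -7.44*k^2 - 0.58*k - 0.8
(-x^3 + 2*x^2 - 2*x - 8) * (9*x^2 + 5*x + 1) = -9*x^5 + 13*x^4 - 9*x^3 - 80*x^2 - 42*x - 8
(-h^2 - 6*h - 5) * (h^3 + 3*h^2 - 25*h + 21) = -h^5 - 9*h^4 + 2*h^3 + 114*h^2 - h - 105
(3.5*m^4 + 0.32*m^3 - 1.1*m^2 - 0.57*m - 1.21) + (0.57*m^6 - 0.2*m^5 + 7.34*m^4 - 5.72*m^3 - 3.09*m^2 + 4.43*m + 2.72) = 0.57*m^6 - 0.2*m^5 + 10.84*m^4 - 5.4*m^3 - 4.19*m^2 + 3.86*m + 1.51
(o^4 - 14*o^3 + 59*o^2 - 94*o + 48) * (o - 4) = o^5 - 18*o^4 + 115*o^3 - 330*o^2 + 424*o - 192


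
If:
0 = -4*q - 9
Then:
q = -9/4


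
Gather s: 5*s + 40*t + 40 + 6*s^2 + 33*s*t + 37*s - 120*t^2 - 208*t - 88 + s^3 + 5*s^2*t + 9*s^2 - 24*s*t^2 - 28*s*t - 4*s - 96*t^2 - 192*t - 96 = s^3 + s^2*(5*t + 15) + s*(-24*t^2 + 5*t + 38) - 216*t^2 - 360*t - 144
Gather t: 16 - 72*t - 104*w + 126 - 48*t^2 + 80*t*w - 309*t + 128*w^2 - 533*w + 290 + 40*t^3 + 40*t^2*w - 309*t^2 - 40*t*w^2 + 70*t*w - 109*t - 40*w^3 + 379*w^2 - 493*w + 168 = 40*t^3 + t^2*(40*w - 357) + t*(-40*w^2 + 150*w - 490) - 40*w^3 + 507*w^2 - 1130*w + 600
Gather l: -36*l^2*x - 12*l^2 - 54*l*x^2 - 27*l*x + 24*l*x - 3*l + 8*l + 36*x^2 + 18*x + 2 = l^2*(-36*x - 12) + l*(-54*x^2 - 3*x + 5) + 36*x^2 + 18*x + 2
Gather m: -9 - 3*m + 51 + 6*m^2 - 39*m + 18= 6*m^2 - 42*m + 60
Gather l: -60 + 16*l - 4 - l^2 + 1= -l^2 + 16*l - 63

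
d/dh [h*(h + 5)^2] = (h + 5)*(3*h + 5)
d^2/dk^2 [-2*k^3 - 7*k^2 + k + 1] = -12*k - 14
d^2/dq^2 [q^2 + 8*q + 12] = 2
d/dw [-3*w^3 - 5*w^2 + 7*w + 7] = -9*w^2 - 10*w + 7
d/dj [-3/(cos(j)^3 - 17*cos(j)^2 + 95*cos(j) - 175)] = 3*(19 - 3*cos(j))*sin(j)/((cos(j) - 7)^2*(cos(j) - 5)^3)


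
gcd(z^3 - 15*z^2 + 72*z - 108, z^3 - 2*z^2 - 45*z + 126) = z^2 - 9*z + 18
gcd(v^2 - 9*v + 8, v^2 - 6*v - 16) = v - 8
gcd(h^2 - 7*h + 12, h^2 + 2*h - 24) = h - 4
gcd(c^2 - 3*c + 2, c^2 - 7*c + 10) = c - 2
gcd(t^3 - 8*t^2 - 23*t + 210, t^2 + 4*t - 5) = t + 5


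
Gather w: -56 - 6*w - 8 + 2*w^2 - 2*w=2*w^2 - 8*w - 64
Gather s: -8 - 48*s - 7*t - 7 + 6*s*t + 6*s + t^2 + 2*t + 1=s*(6*t - 42) + t^2 - 5*t - 14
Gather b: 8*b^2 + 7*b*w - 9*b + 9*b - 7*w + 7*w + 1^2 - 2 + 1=8*b^2 + 7*b*w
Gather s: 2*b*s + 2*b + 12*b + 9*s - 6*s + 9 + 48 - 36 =14*b + s*(2*b + 3) + 21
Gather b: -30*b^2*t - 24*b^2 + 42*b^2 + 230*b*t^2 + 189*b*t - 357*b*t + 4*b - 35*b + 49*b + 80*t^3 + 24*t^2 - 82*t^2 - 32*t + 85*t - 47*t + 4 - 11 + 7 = b^2*(18 - 30*t) + b*(230*t^2 - 168*t + 18) + 80*t^3 - 58*t^2 + 6*t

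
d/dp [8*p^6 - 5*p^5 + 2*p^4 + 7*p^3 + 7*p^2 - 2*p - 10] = 48*p^5 - 25*p^4 + 8*p^3 + 21*p^2 + 14*p - 2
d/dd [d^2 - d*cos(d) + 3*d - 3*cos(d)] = d*sin(d) + 2*d + 3*sin(d) - cos(d) + 3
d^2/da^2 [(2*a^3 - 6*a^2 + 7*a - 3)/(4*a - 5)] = 4*(16*a^3 - 60*a^2 + 75*a - 29)/(64*a^3 - 240*a^2 + 300*a - 125)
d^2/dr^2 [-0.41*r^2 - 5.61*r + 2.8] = -0.820000000000000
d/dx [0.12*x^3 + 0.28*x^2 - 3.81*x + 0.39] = 0.36*x^2 + 0.56*x - 3.81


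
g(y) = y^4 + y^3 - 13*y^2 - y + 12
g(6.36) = 1373.22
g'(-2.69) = 12.79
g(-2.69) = -46.48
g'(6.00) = 815.00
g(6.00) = 1050.00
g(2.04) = -18.33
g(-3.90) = -9.80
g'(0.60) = -14.66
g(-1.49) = -13.75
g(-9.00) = 4800.00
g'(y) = 4*y^3 + 3*y^2 - 26*y - 1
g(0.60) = 7.07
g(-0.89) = 2.52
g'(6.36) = 984.03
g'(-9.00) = -2440.00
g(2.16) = -18.97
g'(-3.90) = -91.25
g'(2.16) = -2.85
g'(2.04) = -7.60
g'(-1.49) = 31.17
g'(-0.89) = 21.70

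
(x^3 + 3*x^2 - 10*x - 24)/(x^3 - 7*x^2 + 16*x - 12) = (x^2 + 6*x + 8)/(x^2 - 4*x + 4)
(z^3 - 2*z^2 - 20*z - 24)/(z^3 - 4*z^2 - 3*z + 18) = (z^2 - 4*z - 12)/(z^2 - 6*z + 9)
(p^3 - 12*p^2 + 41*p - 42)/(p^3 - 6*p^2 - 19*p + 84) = (p - 2)/(p + 4)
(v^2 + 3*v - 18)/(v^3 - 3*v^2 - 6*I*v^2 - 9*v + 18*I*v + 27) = (v + 6)/(v^2 - 6*I*v - 9)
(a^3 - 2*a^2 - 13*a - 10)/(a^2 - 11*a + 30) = (a^2 + 3*a + 2)/(a - 6)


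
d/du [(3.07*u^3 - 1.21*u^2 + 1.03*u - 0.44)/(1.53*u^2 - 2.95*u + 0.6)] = (4.6971*u^4 - 18.113*u^3 + 7.5196*u^2 - 0.105600000000001*u - 0.68)/(2.3409*u^4 - 9.027*u^3 + 10.5385*u^2 - 3.54*u + 0.36)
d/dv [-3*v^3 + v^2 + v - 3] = -9*v^2 + 2*v + 1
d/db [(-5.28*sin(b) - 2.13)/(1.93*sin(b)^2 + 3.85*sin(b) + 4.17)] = (10.1904*sin(b)^2 + 8.2218*sin(b) - 13.8171)*cos(b)/(3.7249*sin(b)^4 + 14.861*sin(b)^3 + 30.9187*sin(b)^2 + 32.109*sin(b) + 17.3889)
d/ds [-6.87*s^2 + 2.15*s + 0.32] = 2.15 - 13.74*s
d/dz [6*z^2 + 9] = 12*z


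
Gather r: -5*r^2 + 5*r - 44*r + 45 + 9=-5*r^2 - 39*r + 54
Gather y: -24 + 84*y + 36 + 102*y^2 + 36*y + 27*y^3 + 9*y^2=27*y^3 + 111*y^2 + 120*y + 12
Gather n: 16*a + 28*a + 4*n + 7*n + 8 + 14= 44*a + 11*n + 22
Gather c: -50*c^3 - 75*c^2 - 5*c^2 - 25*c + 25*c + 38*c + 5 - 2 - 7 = -50*c^3 - 80*c^2 + 38*c - 4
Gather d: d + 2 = d + 2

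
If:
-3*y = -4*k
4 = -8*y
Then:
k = -3/8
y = -1/2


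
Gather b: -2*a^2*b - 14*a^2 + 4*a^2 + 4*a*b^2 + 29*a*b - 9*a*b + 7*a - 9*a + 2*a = -10*a^2 + 4*a*b^2 + b*(-2*a^2 + 20*a)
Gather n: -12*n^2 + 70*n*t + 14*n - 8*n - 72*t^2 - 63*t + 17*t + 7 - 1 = -12*n^2 + n*(70*t + 6) - 72*t^2 - 46*t + 6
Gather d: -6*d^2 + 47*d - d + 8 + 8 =-6*d^2 + 46*d + 16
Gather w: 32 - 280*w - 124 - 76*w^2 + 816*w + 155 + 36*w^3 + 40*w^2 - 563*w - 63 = 36*w^3 - 36*w^2 - 27*w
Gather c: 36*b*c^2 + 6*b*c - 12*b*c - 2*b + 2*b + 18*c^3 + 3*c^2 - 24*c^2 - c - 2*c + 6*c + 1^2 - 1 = 18*c^3 + c^2*(36*b - 21) + c*(3 - 6*b)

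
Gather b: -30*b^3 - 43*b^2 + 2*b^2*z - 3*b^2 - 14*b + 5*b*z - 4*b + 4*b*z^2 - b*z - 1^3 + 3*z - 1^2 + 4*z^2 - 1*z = -30*b^3 + b^2*(2*z - 46) + b*(4*z^2 + 4*z - 18) + 4*z^2 + 2*z - 2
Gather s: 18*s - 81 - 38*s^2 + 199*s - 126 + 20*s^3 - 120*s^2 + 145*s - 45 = 20*s^3 - 158*s^2 + 362*s - 252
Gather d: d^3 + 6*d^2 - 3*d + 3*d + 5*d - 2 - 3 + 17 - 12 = d^3 + 6*d^2 + 5*d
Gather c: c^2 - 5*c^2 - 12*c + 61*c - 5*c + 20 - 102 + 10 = -4*c^2 + 44*c - 72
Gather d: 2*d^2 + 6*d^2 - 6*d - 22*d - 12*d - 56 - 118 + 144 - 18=8*d^2 - 40*d - 48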